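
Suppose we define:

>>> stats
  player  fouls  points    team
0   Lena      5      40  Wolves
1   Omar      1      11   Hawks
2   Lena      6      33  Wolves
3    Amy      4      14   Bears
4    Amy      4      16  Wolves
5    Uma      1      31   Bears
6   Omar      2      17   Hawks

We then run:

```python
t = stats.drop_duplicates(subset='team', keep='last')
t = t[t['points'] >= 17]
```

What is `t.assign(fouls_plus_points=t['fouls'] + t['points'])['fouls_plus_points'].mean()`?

drop duplicate team (keep=last):
  player  fouls  points    team
4    Amy      4      16  Wolves
5    Uma      1      31   Bears
6   Omar      2      17   Hawks
filter rows where points >= 17:
  player  fouls  points   team
5    Uma      1      31  Bears
6   Omar      2      17  Hawks
add column fouls_plus_points = t['fouls'] + t['points']:
  player  fouls  points   team  fouls_plus_points
5    Uma      1      31  Bears                 32
6   Omar      2      17  Hawks                 19

25.5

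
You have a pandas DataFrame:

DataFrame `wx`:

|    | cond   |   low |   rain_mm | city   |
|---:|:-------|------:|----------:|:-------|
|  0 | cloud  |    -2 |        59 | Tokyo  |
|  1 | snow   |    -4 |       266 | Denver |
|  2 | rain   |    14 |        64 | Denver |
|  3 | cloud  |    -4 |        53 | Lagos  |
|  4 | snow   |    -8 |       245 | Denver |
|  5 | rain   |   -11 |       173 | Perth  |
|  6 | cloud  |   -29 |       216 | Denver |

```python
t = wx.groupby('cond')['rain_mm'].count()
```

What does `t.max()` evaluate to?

group by cond, count of rain_mm:
cond
cloud    3
rain     2
snow     2
Name: rain_mm, dtype: int64
Taking the max of the resulting series gives 3.

3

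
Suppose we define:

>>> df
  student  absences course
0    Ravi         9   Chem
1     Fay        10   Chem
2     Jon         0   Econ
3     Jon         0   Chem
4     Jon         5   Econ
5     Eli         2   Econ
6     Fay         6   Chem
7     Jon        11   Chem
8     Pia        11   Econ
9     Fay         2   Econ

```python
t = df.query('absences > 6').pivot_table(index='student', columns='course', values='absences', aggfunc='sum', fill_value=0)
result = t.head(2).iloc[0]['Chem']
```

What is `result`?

filter rows where absences > 6:
  student  absences course
0    Ravi         9   Chem
1     Fay        10   Chem
7     Jon        11   Chem
8     Pia        11   Econ
pivot: rows=student, cols=course, sum(absences):
course   Chem  Econ
student            
Fay        10     0
Jon        11     0
Pia         0    11
Ravi        9     0
take first 2 rows:
course   Chem  Econ
student            
Fay        10     0
Jon        11     0

10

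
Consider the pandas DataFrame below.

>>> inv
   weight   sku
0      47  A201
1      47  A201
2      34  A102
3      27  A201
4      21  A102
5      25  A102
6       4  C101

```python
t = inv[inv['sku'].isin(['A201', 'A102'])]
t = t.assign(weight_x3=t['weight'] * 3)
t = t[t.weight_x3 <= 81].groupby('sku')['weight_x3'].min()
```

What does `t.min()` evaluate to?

filter rows where sku in ['A201', 'A102']:
   weight   sku
0      47  A201
1      47  A201
2      34  A102
3      27  A201
4      21  A102
5      25  A102
add column weight_x3 = t['weight'] * 3:
   weight   sku  weight_x3
0      47  A201        141
1      47  A201        141
2      34  A102        102
3      27  A201         81
4      21  A102         63
5      25  A102         75
filter rows where weight_x3 <= 81:
   weight   sku  weight_x3
3      27  A201         81
4      21  A102         63
5      25  A102         75
group by sku, min of weight_x3:
sku
A102    63
A201    81
Name: weight_x3, dtype: int64

63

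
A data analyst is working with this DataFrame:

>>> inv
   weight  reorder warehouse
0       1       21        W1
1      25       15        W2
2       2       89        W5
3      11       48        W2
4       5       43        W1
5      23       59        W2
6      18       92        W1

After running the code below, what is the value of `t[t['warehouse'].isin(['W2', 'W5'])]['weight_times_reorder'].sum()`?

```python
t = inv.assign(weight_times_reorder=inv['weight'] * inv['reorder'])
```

add column weight_times_reorder = inv['weight'] * inv['reorder']:
   weight  reorder warehouse  weight_times_reorder
0       1       21        W1                    21
1      25       15        W2                   375
2       2       89        W5                   178
3      11       48        W2                   528
4       5       43        W1                   215
5      23       59        W2                  1357
6      18       92        W1                  1656
filter rows where warehouse in ['W2', 'W5']:
   weight  reorder warehouse  weight_times_reorder
1      25       15        W2                   375
2       2       89        W5                   178
3      11       48        W2                   528
5      23       59        W2                  1357

2438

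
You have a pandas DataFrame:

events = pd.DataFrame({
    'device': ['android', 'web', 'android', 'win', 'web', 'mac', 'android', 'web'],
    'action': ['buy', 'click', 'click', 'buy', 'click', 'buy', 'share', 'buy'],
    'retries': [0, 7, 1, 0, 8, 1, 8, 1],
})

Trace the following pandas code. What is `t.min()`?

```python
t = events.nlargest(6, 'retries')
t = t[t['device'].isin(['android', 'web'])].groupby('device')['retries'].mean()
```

4.5

take 6 rows with largest retries:
    device action  retries
4      web  click        8
6  android  share        8
1      web  click        7
2  android  click        1
5      mac    buy        1
7      web    buy        1
filter rows where device in ['android', 'web']:
    device action  retries
4      web  click        8
6  android  share        8
1      web  click        7
2  android  click        1
7      web    buy        1
group by device, mean of retries:
device
android    4.500000
web        5.333333
Name: retries, dtype: float64
Hence 4.5.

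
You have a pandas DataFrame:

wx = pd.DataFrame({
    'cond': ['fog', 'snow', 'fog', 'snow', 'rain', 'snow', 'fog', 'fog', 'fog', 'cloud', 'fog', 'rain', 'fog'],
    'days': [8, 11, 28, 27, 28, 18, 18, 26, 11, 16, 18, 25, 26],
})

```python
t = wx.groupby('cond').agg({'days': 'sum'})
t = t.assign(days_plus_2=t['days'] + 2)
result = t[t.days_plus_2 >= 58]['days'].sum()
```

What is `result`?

191

group by cond, sum of days:
       days
cond       
cloud    16
fog     135
rain     53
snow     56
add column days_plus_2 = t['days'] + 2:
       days  days_plus_2
cond                    
cloud    16           18
fog     135          137
rain     53           55
snow     56           58
filter rows where days_plus_2 >= 58:
      days  days_plus_2
cond                   
fog    135          137
snow    56           58
Finally, sum of column 'days' = 191.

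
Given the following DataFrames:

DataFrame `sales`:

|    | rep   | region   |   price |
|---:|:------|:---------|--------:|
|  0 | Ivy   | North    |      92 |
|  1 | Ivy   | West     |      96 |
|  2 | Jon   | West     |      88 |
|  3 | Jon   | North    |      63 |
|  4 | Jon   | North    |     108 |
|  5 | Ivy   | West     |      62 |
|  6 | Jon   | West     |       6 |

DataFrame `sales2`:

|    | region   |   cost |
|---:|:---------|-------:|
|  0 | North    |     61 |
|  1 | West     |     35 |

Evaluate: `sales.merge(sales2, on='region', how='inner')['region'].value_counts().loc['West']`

merge on 'region' (how='inner') → 7 rows:
   rep region  price  cost
0  Ivy  North     92    61
1  Ivy   West     96    35
2  Jon   West     88    35
3  Jon  North     63    61
4  Jon  North    108    61
5  Ivy   West     62    35
6  Jon   West      6    35
value_counts of region:
region
West     4
North    3
Name: count, dtype: int64
The value at index 'West' is 4.

4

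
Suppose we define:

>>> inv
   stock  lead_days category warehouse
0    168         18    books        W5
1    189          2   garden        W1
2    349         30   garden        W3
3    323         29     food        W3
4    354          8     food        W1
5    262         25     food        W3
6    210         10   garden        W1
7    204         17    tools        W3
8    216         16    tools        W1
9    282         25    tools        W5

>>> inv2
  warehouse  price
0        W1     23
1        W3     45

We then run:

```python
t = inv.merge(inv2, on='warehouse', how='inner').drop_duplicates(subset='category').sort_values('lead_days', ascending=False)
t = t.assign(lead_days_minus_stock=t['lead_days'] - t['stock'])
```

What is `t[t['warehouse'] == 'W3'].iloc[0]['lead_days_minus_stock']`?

-294

merge on 'warehouse' (how='inner') → 8 rows:
   stock  lead_days category warehouse  price
0    189          2   garden        W1     23
1    349         30   garden        W3     45
2    323         29     food        W3     45
3    354          8     food        W1     23
4    262         25     food        W3     45
5    210         10   garden        W1     23
6    204         17    tools        W3     45
7    216         16    tools        W1     23
drop duplicate category (keep=first):
   stock  lead_days category warehouse  price
0    189          2   garden        W1     23
2    323         29     food        W3     45
6    204         17    tools        W3     45
sort by lead_days descending:
   stock  lead_days category warehouse  price
2    323         29     food        W3     45
6    204         17    tools        W3     45
0    189          2   garden        W1     23
add column lead_days_minus_stock = t['lead_days'] - t['stock']:
   stock  lead_days category warehouse  price  lead_days_minus_stock
2    323         29     food        W3     45                   -294
6    204         17    tools        W3     45                   -187
0    189          2   garden        W1     23                   -187
filter rows where warehouse == 'W3':
   stock  lead_days category warehouse  price  lead_days_minus_stock
2    323         29     food        W3     45                   -294
6    204         17    tools        W3     45                   -187
The value at position 0, column 'lead_days_minus_stock' is -294.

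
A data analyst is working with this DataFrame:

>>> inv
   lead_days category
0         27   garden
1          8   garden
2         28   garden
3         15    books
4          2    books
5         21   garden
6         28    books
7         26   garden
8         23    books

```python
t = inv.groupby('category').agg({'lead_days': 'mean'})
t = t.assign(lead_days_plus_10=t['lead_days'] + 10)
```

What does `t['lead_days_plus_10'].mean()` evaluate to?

29.5

group by category, mean of lead_days:
          lead_days
category           
books          17.0
garden         22.0
add column lead_days_plus_10 = t['lead_days'] + 10:
          lead_days  lead_days_plus_10
category                              
books          17.0               27.0
garden         22.0               32.0
So mean() = 29.5.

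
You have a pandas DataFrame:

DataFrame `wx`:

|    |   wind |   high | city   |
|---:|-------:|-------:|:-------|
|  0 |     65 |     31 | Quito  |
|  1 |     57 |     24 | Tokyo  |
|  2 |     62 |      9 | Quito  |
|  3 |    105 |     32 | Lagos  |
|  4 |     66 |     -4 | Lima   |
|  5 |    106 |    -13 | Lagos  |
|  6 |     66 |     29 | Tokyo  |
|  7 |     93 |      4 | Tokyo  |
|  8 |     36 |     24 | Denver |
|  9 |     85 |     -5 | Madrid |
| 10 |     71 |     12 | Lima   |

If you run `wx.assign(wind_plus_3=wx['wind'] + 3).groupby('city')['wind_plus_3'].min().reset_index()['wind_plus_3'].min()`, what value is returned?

add column wind_plus_3 = wx['wind'] + 3:
    wind  high    city  wind_plus_3
0     65    31   Quito           68
1     57    24   Tokyo           60
2     62     9   Quito           65
3    105    32   Lagos          108
4     66    -4    Lima           69
5    106   -13   Lagos          109
6     66    29   Tokyo           69
7     93     4   Tokyo           96
8     36    24  Denver           39
9     85    -5  Madrid           88
10    71    12    Lima           74
group by city, min of wind_plus_3:
city
Denver     39
Lagos     108
Lima       69
Madrid     88
Quito      65
Tokyo      60
Name: wind_plus_3, dtype: int64
reset_index():
     city  wind_plus_3
0  Denver           39
1   Lagos          108
2    Lima           69
3  Madrid           88
4   Quito           65
5   Tokyo           60
Finally, min of column 'wind_plus_3' = 39.

39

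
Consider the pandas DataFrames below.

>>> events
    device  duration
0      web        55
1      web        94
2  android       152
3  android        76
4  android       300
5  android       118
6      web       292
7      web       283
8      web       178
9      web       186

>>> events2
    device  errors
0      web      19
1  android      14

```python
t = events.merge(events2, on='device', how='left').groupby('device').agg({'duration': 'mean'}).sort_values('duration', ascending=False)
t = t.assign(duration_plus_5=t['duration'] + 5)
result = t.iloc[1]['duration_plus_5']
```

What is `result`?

166.5

merge on 'device' (how='left') → 10 rows:
    device  duration  errors
0      web        55      19
1      web        94      19
2  android       152      14
3  android        76      14
4  android       300      14
5  android       118      14
6      web       292      19
7      web       283      19
8      web       178      19
9      web       186      19
group by device, mean of duration:
           duration
device             
android  161.500000
web      181.333333
sort by duration descending:
           duration
device             
web      181.333333
android  161.500000
add column duration_plus_5 = t['duration'] + 5:
           duration  duration_plus_5
device                              
web      181.333333       186.333333
android  161.500000       166.500000
Reading off the value at position 1, column 'duration_plus_5', we get 166.5.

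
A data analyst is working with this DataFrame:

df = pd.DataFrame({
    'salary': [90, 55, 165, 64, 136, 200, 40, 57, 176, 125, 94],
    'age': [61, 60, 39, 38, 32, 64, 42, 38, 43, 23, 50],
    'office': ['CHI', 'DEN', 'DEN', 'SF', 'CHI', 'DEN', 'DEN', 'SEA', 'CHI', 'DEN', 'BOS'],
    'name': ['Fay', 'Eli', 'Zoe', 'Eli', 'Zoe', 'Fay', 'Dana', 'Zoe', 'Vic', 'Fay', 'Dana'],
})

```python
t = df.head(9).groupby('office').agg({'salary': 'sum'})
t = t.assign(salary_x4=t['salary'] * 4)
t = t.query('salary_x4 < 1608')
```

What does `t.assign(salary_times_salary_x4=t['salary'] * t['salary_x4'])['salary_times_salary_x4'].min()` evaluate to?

12996

take first 9 rows:
   salary  age office  name
0      90   61    CHI   Fay
1      55   60    DEN   Eli
2     165   39    DEN   Zoe
3      64   38     SF   Eli
4     136   32    CHI   Zoe
5     200   64    DEN   Fay
6      40   42    DEN  Dana
7      57   38    SEA   Zoe
8     176   43    CHI   Vic
group by office, sum of salary:
        salary
office        
CHI        402
DEN        460
SEA         57
SF          64
add column salary_x4 = t['salary'] * 4:
        salary  salary_x4
office                   
CHI        402       1608
DEN        460       1840
SEA         57        228
SF          64        256
filter rows where salary_x4 < 1608:
        salary  salary_x4
office                   
SEA         57        228
SF          64        256
add column salary_times_salary_x4 = t['salary'] * t['salary_x4']:
        salary  salary_x4  salary_times_salary_x4
office                                           
SEA         57        228                   12996
SF          64        256                   16384
The min of column 'salary_times_salary_x4' is 12996.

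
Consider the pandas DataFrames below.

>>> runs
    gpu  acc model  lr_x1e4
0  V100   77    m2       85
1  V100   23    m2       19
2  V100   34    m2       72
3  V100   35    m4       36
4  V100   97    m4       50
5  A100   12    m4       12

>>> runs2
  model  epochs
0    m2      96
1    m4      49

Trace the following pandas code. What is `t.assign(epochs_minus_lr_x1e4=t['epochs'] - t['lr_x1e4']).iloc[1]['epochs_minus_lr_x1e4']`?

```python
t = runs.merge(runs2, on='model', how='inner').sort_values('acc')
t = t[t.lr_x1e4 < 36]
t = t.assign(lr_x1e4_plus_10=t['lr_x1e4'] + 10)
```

merge on 'model' (how='inner') → 6 rows:
    gpu  acc model  lr_x1e4  epochs
0  V100   77    m2       85      96
1  V100   23    m2       19      96
2  V100   34    m2       72      96
3  V100   35    m4       36      49
4  V100   97    m4       50      49
5  A100   12    m4       12      49
sort by acc:
    gpu  acc model  lr_x1e4  epochs
5  A100   12    m4       12      49
1  V100   23    m2       19      96
2  V100   34    m2       72      96
3  V100   35    m4       36      49
0  V100   77    m2       85      96
4  V100   97    m4       50      49
filter rows where lr_x1e4 < 36:
    gpu  acc model  lr_x1e4  epochs
5  A100   12    m4       12      49
1  V100   23    m2       19      96
add column lr_x1e4_plus_10 = t['lr_x1e4'] + 10:
    gpu  acc model  lr_x1e4  epochs  lr_x1e4_plus_10
5  A100   12    m4       12      49               22
1  V100   23    m2       19      96               29
add column epochs_minus_lr_x1e4 = t['epochs'] - t['lr_x1e4']:
    gpu  acc model  lr_x1e4  epochs  lr_x1e4_plus_10  epochs_minus_lr_x1e4
5  A100   12    m4       12      49               22                    37
1  V100   23    m2       19      96               29                    77
Hence 77.

77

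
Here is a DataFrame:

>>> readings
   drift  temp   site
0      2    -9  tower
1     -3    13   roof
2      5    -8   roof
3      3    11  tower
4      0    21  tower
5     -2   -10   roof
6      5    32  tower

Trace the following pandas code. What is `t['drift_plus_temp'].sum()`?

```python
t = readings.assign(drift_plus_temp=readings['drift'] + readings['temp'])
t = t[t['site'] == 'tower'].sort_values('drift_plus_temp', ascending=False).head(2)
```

58

add column drift_plus_temp = readings['drift'] + readings['temp']:
   drift  temp   site  drift_plus_temp
0      2    -9  tower               -7
1     -3    13   roof               10
2      5    -8   roof               -3
3      3    11  tower               14
4      0    21  tower               21
5     -2   -10   roof              -12
6      5    32  tower               37
filter rows where site == 'tower':
   drift  temp   site  drift_plus_temp
0      2    -9  tower               -7
3      3    11  tower               14
4      0    21  tower               21
6      5    32  tower               37
sort by drift_plus_temp descending:
   drift  temp   site  drift_plus_temp
6      5    32  tower               37
4      0    21  tower               21
3      3    11  tower               14
0      2    -9  tower               -7
take first 2 rows:
   drift  temp   site  drift_plus_temp
6      5    32  tower               37
4      0    21  tower               21
Then the sum of column 'drift_plus_temp': 58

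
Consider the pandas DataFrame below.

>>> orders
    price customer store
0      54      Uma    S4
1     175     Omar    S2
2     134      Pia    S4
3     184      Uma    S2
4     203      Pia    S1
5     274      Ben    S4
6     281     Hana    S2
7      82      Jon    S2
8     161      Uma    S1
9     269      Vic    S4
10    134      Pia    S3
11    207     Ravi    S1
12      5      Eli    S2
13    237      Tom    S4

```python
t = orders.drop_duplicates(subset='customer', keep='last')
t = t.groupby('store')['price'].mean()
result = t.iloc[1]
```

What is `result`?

drop duplicate customer (keep=last):
    price customer store
1     175     Omar    S2
5     274      Ben    S4
6     281     Hana    S2
7      82      Jon    S2
8     161      Uma    S1
9     269      Vic    S4
10    134      Pia    S3
11    207     Ravi    S1
12      5      Eli    S2
13    237      Tom    S4
group by store, mean of price:
store
S1    184.00
S2    135.75
S3    134.00
S4    260.00
Name: price, dtype: float64

135.75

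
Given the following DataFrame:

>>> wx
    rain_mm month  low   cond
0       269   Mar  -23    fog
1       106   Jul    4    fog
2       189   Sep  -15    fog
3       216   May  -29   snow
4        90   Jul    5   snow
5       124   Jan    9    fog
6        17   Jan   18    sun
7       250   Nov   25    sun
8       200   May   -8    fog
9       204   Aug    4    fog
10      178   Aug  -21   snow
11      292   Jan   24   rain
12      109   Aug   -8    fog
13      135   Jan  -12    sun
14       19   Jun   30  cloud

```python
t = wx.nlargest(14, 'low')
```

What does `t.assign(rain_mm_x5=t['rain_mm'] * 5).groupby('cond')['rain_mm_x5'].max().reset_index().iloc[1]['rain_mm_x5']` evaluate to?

1345

take 14 rows with largest low:
    rain_mm month  low   cond
14       19   Jun   30  cloud
7       250   Nov   25    sun
11      292   Jan   24   rain
6        17   Jan   18    sun
5       124   Jan    9    fog
4        90   Jul    5   snow
1       106   Jul    4    fog
9       204   Aug    4    fog
8       200   May   -8    fog
12      109   Aug   -8    fog
13      135   Jan  -12    sun
2       189   Sep  -15    fog
10      178   Aug  -21   snow
0       269   Mar  -23    fog
add column rain_mm_x5 = t['rain_mm'] * 5:
    rain_mm month  low   cond  rain_mm_x5
14       19   Jun   30  cloud          95
7       250   Nov   25    sun        1250
11      292   Jan   24   rain        1460
6        17   Jan   18    sun          85
5       124   Jan    9    fog         620
4        90   Jul    5   snow         450
1       106   Jul    4    fog         530
9       204   Aug    4    fog        1020
8       200   May   -8    fog        1000
12      109   Aug   -8    fog         545
13      135   Jan  -12    sun         675
2       189   Sep  -15    fog         945
10      178   Aug  -21   snow         890
0       269   Mar  -23    fog        1345
group by cond, max of rain_mm_x5:
cond
cloud      95
fog      1345
rain     1460
snow      890
sun      1250
Name: rain_mm_x5, dtype: int64
reset_index():
    cond  rain_mm_x5
0  cloud          95
1    fog        1345
2   rain        1460
3   snow         890
4    sun        1250
Finally, value at position 1, column 'rain_mm_x5' = 1345.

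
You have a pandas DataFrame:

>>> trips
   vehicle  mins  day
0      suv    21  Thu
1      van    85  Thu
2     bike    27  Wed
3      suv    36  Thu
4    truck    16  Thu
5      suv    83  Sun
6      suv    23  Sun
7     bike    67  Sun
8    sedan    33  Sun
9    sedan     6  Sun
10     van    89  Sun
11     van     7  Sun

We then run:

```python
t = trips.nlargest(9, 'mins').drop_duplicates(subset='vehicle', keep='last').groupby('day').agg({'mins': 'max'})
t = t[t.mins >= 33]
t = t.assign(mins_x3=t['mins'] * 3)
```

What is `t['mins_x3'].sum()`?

take 9 rows with largest mins:
   vehicle  mins  day
10     van    89  Sun
1      van    85  Thu
5      suv    83  Sun
7     bike    67  Sun
3      suv    36  Thu
8    sedan    33  Sun
2     bike    27  Wed
6      suv    23  Sun
0      suv    21  Thu
drop duplicate vehicle (keep=last):
  vehicle  mins  day
1     van    85  Thu
8   sedan    33  Sun
2    bike    27  Wed
0     suv    21  Thu
group by day, max of mins:
     mins
day      
Sun    33
Thu    85
Wed    27
filter rows where mins >= 33:
     mins
day      
Sun    33
Thu    85
add column mins_x3 = t['mins'] * 3:
     mins  mins_x3
day               
Sun    33       99
Thu    85      255
The sum of column 'mins_x3' is 354.

354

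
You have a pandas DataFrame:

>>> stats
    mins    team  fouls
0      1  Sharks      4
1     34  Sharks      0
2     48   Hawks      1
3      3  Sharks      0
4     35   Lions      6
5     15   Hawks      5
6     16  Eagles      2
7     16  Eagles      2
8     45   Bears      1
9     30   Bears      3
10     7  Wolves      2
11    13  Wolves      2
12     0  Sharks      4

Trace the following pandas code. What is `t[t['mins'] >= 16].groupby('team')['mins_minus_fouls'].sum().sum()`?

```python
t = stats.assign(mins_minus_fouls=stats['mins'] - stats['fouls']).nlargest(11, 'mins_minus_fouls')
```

add column mins_minus_fouls = stats['mins'] - stats['fouls']:
    mins    team  fouls  mins_minus_fouls
0      1  Sharks      4                -3
1     34  Sharks      0                34
2     48   Hawks      1                47
3      3  Sharks      0                 3
4     35   Lions      6                29
5     15   Hawks      5                10
6     16  Eagles      2                14
7     16  Eagles      2                14
8     45   Bears      1                44
9     30   Bears      3                27
10     7  Wolves      2                 5
11    13  Wolves      2                11
12     0  Sharks      4                -4
take 11 rows with largest mins_minus_fouls:
    mins    team  fouls  mins_minus_fouls
2     48   Hawks      1                47
8     45   Bears      1                44
1     34  Sharks      0                34
4     35   Lions      6                29
9     30   Bears      3                27
6     16  Eagles      2                14
7     16  Eagles      2                14
11    13  Wolves      2                11
5     15   Hawks      5                10
10     7  Wolves      2                 5
3      3  Sharks      0                 3
filter rows where mins >= 16:
   mins    team  fouls  mins_minus_fouls
2    48   Hawks      1                47
8    45   Bears      1                44
1    34  Sharks      0                34
4    35   Lions      6                29
9    30   Bears      3                27
6    16  Eagles      2                14
7    16  Eagles      2                14
group by team, sum of mins_minus_fouls:
team
Bears     71
Eagles    28
Hawks     47
Lions     29
Sharks    34
Name: mins_minus_fouls, dtype: int64
Taking the sum of the resulting series gives 209.

209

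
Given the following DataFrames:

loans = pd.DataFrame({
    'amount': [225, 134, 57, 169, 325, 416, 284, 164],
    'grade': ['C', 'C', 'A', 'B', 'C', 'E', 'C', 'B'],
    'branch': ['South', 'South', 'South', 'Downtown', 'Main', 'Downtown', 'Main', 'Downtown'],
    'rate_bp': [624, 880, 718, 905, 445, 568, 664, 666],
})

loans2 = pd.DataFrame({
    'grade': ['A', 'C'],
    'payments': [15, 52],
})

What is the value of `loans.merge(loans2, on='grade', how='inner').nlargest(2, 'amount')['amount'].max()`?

325

merge on 'grade' (how='inner') → 5 rows:
   amount grade branch  rate_bp  payments
0     225     C  South      624        52
1     134     C  South      880        52
2      57     A  South      718        15
3     325     C   Main      445        52
4     284     C   Main      664        52
take 2 rows with largest amount:
   amount grade branch  rate_bp  payments
3     325     C   Main      445        52
4     284     C   Main      664        52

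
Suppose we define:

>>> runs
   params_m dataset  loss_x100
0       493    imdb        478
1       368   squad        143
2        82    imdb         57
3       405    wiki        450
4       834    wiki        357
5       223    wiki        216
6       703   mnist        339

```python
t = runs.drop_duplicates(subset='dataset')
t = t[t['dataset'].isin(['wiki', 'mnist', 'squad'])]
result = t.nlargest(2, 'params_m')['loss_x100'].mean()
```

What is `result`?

394.5

drop duplicate dataset (keep=first):
   params_m dataset  loss_x100
0       493    imdb        478
1       368   squad        143
3       405    wiki        450
6       703   mnist        339
filter rows where dataset in ['wiki', 'mnist', 'squad']:
   params_m dataset  loss_x100
1       368   squad        143
3       405    wiki        450
6       703   mnist        339
take 2 rows with largest params_m:
   params_m dataset  loss_x100
6       703   mnist        339
3       405    wiki        450
mean of column 'loss_x100' → 394.5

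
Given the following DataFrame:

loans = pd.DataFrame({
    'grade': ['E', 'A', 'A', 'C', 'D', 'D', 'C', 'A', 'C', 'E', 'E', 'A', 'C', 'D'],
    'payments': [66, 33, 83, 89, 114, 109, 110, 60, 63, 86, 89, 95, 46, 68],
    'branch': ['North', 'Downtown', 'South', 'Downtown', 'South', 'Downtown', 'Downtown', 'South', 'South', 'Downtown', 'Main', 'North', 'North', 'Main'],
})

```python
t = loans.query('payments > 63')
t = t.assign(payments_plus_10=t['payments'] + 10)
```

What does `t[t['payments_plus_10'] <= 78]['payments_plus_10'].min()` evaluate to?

76

filter rows where payments > 63:
   grade  payments    branch
0      E        66     North
2      A        83     South
3      C        89  Downtown
4      D       114     South
5      D       109  Downtown
6      C       110  Downtown
9      E        86  Downtown
10     E        89      Main
11     A        95     North
13     D        68      Main
add column payments_plus_10 = t['payments'] + 10:
   grade  payments    branch  payments_plus_10
0      E        66     North                76
2      A        83     South                93
3      C        89  Downtown                99
4      D       114     South               124
5      D       109  Downtown               119
6      C       110  Downtown               120
9      E        86  Downtown                96
10     E        89      Main                99
11     A        95     North               105
13     D        68      Main                78
filter rows where payments_plus_10 <= 78:
   grade  payments branch  payments_plus_10
0      E        66  North                76
13     D        68   Main                78
Taking the min of column 'payments_plus_10' gives 76.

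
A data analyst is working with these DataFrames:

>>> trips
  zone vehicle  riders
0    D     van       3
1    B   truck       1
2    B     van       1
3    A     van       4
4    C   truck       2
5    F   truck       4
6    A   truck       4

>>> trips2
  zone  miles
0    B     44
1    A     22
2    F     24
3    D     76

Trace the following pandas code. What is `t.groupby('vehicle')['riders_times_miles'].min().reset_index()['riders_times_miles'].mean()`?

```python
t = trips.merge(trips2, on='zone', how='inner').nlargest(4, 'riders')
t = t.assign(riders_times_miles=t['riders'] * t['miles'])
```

merge on 'zone' (how='inner') → 6 rows:
  zone vehicle  riders  miles
0    D     van       3     76
1    B   truck       1     44
2    B     van       1     44
3    A     van       4     22
4    F   truck       4     24
5    A   truck       4     22
take 4 rows with largest riders:
  zone vehicle  riders  miles
3    A     van       4     22
4    F   truck       4     24
5    A   truck       4     22
0    D     van       3     76
add column riders_times_miles = t['riders'] * t['miles']:
  zone vehicle  riders  miles  riders_times_miles
3    A     van       4     22                  88
4    F   truck       4     24                  96
5    A   truck       4     22                  88
0    D     van       3     76                 228
group by vehicle, min of riders_times_miles:
vehicle
truck    88
van      88
Name: riders_times_miles, dtype: int64
reset_index():
  vehicle  riders_times_miles
0   truck                  88
1     van                  88

88.0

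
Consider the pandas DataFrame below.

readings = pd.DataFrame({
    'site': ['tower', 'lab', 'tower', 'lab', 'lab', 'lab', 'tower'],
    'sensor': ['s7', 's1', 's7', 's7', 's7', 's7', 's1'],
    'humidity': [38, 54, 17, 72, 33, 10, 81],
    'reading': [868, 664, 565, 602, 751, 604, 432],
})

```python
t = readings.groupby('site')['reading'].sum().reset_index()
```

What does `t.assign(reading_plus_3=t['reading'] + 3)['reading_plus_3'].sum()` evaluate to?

4492

group by site, sum of reading:
site
lab      2621
tower    1865
Name: reading, dtype: int64
reset_index():
    site  reading
0    lab     2621
1  tower     1865
add column reading_plus_3 = t['reading'] + 3:
    site  reading  reading_plus_3
0    lab     2621            2624
1  tower     1865            1868
sum of column 'reading_plus_3' → 4492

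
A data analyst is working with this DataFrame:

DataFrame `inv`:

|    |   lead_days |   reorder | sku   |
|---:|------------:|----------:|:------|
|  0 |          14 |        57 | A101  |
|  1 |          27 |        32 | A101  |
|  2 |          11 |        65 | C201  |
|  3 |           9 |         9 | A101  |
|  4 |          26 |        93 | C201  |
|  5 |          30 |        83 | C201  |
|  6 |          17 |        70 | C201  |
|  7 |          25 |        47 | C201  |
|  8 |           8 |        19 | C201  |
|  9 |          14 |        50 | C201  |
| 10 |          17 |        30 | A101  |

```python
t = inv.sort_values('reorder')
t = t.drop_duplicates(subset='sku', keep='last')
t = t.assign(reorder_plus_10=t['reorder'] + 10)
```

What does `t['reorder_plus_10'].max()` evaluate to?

103

sort by reorder:
    lead_days  reorder   sku
3           9        9  A101
8           8       19  C201
10         17       30  A101
1          27       32  A101
7          25       47  C201
9          14       50  C201
0          14       57  A101
2          11       65  C201
6          17       70  C201
5          30       83  C201
4          26       93  C201
drop duplicate sku (keep=last):
   lead_days  reorder   sku
0         14       57  A101
4         26       93  C201
add column reorder_plus_10 = t['reorder'] + 10:
   lead_days  reorder   sku  reorder_plus_10
0         14       57  A101               67
4         26       93  C201              103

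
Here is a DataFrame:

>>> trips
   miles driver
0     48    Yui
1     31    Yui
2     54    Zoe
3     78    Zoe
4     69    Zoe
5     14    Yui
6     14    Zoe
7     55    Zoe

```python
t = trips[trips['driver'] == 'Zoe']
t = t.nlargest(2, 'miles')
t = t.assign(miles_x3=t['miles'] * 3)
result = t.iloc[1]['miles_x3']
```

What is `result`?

207

filter rows where driver == 'Zoe':
   miles driver
2     54    Zoe
3     78    Zoe
4     69    Zoe
6     14    Zoe
7     55    Zoe
take 2 rows with largest miles:
   miles driver
3     78    Zoe
4     69    Zoe
add column miles_x3 = t['miles'] * 3:
   miles driver  miles_x3
3     78    Zoe       234
4     69    Zoe       207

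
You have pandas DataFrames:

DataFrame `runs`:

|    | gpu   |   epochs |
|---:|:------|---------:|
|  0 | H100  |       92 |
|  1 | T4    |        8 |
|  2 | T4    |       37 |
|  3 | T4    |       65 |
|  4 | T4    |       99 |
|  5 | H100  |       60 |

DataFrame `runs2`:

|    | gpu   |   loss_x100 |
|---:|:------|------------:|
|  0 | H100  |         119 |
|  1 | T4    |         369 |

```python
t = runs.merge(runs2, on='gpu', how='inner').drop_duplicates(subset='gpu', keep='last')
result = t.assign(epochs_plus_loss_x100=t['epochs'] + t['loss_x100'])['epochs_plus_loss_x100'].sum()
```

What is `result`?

merge on 'gpu' (how='inner') → 6 rows:
    gpu  epochs  loss_x100
0  H100      92        119
1    T4       8        369
2    T4      37        369
3    T4      65        369
4    T4      99        369
5  H100      60        119
drop duplicate gpu (keep=last):
    gpu  epochs  loss_x100
4    T4      99        369
5  H100      60        119
add column epochs_plus_loss_x100 = t['epochs'] + t['loss_x100']:
    gpu  epochs  loss_x100  epochs_plus_loss_x100
4    T4      99        369                    468
5  H100      60        119                    179
sum of column 'epochs_plus_loss_x100' → 647

647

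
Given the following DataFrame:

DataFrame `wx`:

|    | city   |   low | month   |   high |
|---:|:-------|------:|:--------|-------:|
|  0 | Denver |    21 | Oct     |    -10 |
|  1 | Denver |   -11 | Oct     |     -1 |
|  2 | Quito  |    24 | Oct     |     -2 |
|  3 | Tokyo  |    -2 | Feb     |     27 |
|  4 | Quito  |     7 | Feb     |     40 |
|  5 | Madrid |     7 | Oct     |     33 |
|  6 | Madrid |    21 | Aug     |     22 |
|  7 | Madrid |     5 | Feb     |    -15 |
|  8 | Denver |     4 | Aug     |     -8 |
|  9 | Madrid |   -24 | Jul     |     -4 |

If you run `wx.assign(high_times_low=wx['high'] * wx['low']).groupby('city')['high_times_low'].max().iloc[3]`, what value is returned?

add column high_times_low = wx['high'] * wx['low']:
     city  low month  high  high_times_low
0  Denver   21   Oct   -10            -210
1  Denver  -11   Oct    -1              11
2   Quito   24   Oct    -2             -48
3   Tokyo   -2   Feb    27             -54
4   Quito    7   Feb    40             280
5  Madrid    7   Oct    33             231
6  Madrid   21   Aug    22             462
7  Madrid    5   Feb   -15             -75
8  Denver    4   Aug    -8             -32
9  Madrid  -24   Jul    -4              96
group by city, max of high_times_low:
city
Denver     11
Madrid    462
Quito     280
Tokyo     -54
Name: high_times_low, dtype: int64

-54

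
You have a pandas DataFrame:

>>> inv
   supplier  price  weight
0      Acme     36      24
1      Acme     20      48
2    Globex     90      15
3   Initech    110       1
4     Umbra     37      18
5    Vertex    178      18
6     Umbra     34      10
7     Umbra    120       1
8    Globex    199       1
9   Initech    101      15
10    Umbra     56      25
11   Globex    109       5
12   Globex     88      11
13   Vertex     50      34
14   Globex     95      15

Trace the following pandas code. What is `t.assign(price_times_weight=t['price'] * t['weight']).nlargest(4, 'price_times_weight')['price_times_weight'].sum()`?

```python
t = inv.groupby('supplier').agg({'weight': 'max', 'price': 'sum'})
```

25807

group by supplier: max(weight), sum(price):
          weight  price
supplier               
Acme          48     56
Globex        15    581
Initech       15    211
Umbra         25    247
Vertex        34    228
add column price_times_weight = t['price'] * t['weight']:
          weight  price  price_times_weight
supplier                                   
Acme          48     56                2688
Globex        15    581                8715
Initech       15    211                3165
Umbra         25    247                6175
Vertex        34    228                7752
take 4 rows with largest price_times_weight:
          weight  price  price_times_weight
supplier                                   
Globex        15    581                8715
Vertex        34    228                7752
Umbra         25    247                6175
Initech       15    211                3165
Hence 25807.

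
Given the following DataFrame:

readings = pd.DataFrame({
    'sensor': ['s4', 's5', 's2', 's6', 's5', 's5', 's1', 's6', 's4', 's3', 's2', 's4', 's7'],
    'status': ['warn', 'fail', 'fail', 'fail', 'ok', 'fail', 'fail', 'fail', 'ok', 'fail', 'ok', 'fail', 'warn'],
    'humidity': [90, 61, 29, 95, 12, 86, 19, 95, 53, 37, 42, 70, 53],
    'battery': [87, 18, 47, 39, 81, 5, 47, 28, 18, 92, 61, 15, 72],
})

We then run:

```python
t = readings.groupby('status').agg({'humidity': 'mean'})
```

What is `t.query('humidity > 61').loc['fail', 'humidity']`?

61.5

group by status, mean of humidity:
         humidity
status           
fail    61.500000
ok      35.666667
warn    71.500000
filter rows where humidity > 61:
        humidity
status          
fail        61.5
warn        71.5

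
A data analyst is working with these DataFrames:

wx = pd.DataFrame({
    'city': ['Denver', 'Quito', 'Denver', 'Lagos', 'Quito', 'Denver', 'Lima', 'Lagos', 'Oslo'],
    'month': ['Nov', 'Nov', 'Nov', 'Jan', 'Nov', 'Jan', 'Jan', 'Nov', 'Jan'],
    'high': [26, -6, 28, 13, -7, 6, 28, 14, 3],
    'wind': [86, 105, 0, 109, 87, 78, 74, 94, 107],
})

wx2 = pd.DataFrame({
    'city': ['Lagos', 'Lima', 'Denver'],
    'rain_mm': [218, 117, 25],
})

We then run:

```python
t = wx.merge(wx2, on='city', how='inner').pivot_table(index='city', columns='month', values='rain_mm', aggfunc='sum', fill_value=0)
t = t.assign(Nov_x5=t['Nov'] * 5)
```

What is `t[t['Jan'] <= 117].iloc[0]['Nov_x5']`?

250

merge on 'city' (how='inner') → 6 rows:
     city month  high  wind  rain_mm
0  Denver   Nov    26    86       25
1  Denver   Nov    28     0       25
2   Lagos   Jan    13   109      218
3  Denver   Jan     6    78       25
4    Lima   Jan    28    74      117
5   Lagos   Nov    14    94      218
pivot: rows=city, cols=month, sum(rain_mm):
month   Jan  Nov
city            
Denver   25   50
Lagos   218  218
Lima    117    0
add column Nov_x5 = t['Nov'] * 5:
month   Jan  Nov  Nov_x5
city                    
Denver   25   50     250
Lagos   218  218    1090
Lima    117    0       0
filter rows where Jan <= 117:
month   Jan  Nov  Nov_x5
city                    
Denver   25   50     250
Lima    117    0       0
Finally, value at position 0, column 'Nov_x5' = 250.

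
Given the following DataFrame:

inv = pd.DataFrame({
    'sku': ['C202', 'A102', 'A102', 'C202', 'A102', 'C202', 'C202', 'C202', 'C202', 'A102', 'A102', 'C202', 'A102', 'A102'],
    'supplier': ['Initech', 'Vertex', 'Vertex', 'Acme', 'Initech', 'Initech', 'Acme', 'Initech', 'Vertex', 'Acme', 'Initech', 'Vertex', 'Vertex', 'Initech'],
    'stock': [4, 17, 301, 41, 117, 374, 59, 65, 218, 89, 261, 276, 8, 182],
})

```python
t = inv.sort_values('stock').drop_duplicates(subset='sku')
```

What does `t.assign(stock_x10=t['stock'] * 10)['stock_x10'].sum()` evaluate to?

sort by stock:
     sku supplier  stock
0   C202  Initech      4
12  A102   Vertex      8
1   A102   Vertex     17
3   C202     Acme     41
6   C202     Acme     59
7   C202  Initech     65
9   A102     Acme     89
4   A102  Initech    117
13  A102  Initech    182
8   C202   Vertex    218
10  A102  Initech    261
11  C202   Vertex    276
2   A102   Vertex    301
5   C202  Initech    374
drop duplicate sku (keep=first):
     sku supplier  stock
0   C202  Initech      4
12  A102   Vertex      8
add column stock_x10 = t['stock'] * 10:
     sku supplier  stock  stock_x10
0   C202  Initech      4         40
12  A102   Vertex      8         80
Finally, sum of column 'stock_x10' = 120.

120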